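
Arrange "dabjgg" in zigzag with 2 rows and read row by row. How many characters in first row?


Zigzag "dabjgg" into 2 rows:
Placing characters:
  'd' => row 0
  'a' => row 1
  'b' => row 0
  'j' => row 1
  'g' => row 0
  'g' => row 1
Rows:
  Row 0: "dbg"
  Row 1: "ajg"
First row length: 3

3


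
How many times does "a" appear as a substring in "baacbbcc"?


Searching for "a" in "baacbbcc"
Scanning each position:
  Position 0: "b" => no
  Position 1: "a" => MATCH
  Position 2: "a" => MATCH
  Position 3: "c" => no
  Position 4: "b" => no
  Position 5: "b" => no
  Position 6: "c" => no
  Position 7: "c" => no
Total occurrences: 2

2


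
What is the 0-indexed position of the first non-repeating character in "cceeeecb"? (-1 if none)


Input: cceeeecb
Character frequencies:
  'b': 1
  'c': 3
  'e': 4
Scanning left to right for freq == 1:
  Position 0 ('c'): freq=3, skip
  Position 1 ('c'): freq=3, skip
  Position 2 ('e'): freq=4, skip
  Position 3 ('e'): freq=4, skip
  Position 4 ('e'): freq=4, skip
  Position 5 ('e'): freq=4, skip
  Position 6 ('c'): freq=3, skip
  Position 7 ('b'): unique! => answer = 7

7


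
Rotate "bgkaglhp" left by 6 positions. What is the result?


Input: "bgkaglhp", rotate left by 6
First 6 characters: "bgkagl"
Remaining characters: "hp"
Concatenate remaining + first: "hp" + "bgkagl" = "hpbgkagl"

hpbgkagl


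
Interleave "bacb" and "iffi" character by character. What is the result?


Interleaving "bacb" and "iffi":
  Position 0: 'b' from first, 'i' from second => "bi"
  Position 1: 'a' from first, 'f' from second => "af"
  Position 2: 'c' from first, 'f' from second => "cf"
  Position 3: 'b' from first, 'i' from second => "bi"
Result: biafcfbi

biafcfbi


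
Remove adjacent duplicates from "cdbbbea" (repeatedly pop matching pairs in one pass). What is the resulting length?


Input: cdbbbea
Stack-based adjacent duplicate removal:
  Read 'c': push. Stack: c
  Read 'd': push. Stack: cd
  Read 'b': push. Stack: cdb
  Read 'b': matches stack top 'b' => pop. Stack: cd
  Read 'b': push. Stack: cdb
  Read 'e': push. Stack: cdbe
  Read 'a': push. Stack: cdbea
Final stack: "cdbea" (length 5)

5


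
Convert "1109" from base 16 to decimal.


Input: "1109" in base 16
Positional expansion:
  Digit '1' (value 1) x 16^3 = 4096
  Digit '1' (value 1) x 16^2 = 256
  Digit '0' (value 0) x 16^1 = 0
  Digit '9' (value 9) x 16^0 = 9
Sum = 4361

4361


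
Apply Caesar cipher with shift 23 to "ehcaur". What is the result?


Caesar cipher: shift "ehcaur" by 23
  'e' (pos 4) + 23 = pos 1 = 'b'
  'h' (pos 7) + 23 = pos 4 = 'e'
  'c' (pos 2) + 23 = pos 25 = 'z'
  'a' (pos 0) + 23 = pos 23 = 'x'
  'u' (pos 20) + 23 = pos 17 = 'r'
  'r' (pos 17) + 23 = pos 14 = 'o'
Result: bezxro

bezxro


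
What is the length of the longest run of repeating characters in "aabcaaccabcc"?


Input: "aabcaaccabcc"
Scanning for longest run:
  Position 1 ('a'): continues run of 'a', length=2
  Position 2 ('b'): new char, reset run to 1
  Position 3 ('c'): new char, reset run to 1
  Position 4 ('a'): new char, reset run to 1
  Position 5 ('a'): continues run of 'a', length=2
  Position 6 ('c'): new char, reset run to 1
  Position 7 ('c'): continues run of 'c', length=2
  Position 8 ('a'): new char, reset run to 1
  Position 9 ('b'): new char, reset run to 1
  Position 10 ('c'): new char, reset run to 1
  Position 11 ('c'): continues run of 'c', length=2
Longest run: 'a' with length 2

2


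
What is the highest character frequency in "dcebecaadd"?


Input: dcebecaadd
Character counts:
  'a': 2
  'b': 1
  'c': 2
  'd': 3
  'e': 2
Maximum frequency: 3

3


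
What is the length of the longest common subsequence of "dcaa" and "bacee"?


LCS of "dcaa" and "bacee"
DP table:
           b    a    c    e    e
      0    0    0    0    0    0
  d   0    0    0    0    0    0
  c   0    0    0    1    1    1
  a   0    0    1    1    1    1
  a   0    0    1    1    1    1
LCS length = dp[4][5] = 1

1


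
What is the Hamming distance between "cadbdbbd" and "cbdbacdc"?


Comparing "cadbdbbd" and "cbdbacdc" position by position:
  Position 0: 'c' vs 'c' => same
  Position 1: 'a' vs 'b' => differ
  Position 2: 'd' vs 'd' => same
  Position 3: 'b' vs 'b' => same
  Position 4: 'd' vs 'a' => differ
  Position 5: 'b' vs 'c' => differ
  Position 6: 'b' vs 'd' => differ
  Position 7: 'd' vs 'c' => differ
Total differences (Hamming distance): 5

5


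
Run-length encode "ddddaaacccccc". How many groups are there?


Input: ddddaaacccccc
Scanning for consecutive runs:
  Group 1: 'd' x 4 (positions 0-3)
  Group 2: 'a' x 3 (positions 4-6)
  Group 3: 'c' x 6 (positions 7-12)
Total groups: 3

3


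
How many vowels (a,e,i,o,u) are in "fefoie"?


Input: fefoie
Checking each character:
  'f' at position 0: consonant
  'e' at position 1: vowel (running total: 1)
  'f' at position 2: consonant
  'o' at position 3: vowel (running total: 2)
  'i' at position 4: vowel (running total: 3)
  'e' at position 5: vowel (running total: 4)
Total vowels: 4

4


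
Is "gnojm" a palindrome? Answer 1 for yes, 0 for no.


Input: gnojm
Reversed: mjong
  Compare pos 0 ('g') with pos 4 ('m'): MISMATCH
  Compare pos 1 ('n') with pos 3 ('j'): MISMATCH
Result: not a palindrome

0


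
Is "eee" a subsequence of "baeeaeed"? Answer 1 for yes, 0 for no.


Check if "eee" is a subsequence of "baeeaeed"
Greedy scan:
  Position 0 ('b'): no match needed
  Position 1 ('a'): no match needed
  Position 2 ('e'): matches sub[0] = 'e'
  Position 3 ('e'): matches sub[1] = 'e'
  Position 4 ('a'): no match needed
  Position 5 ('e'): matches sub[2] = 'e'
  Position 6 ('e'): no match needed
  Position 7 ('d'): no match needed
All 3 characters matched => is a subsequence

1


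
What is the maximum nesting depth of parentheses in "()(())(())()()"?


Input: "()(())(())()()"
Tracking depth:
  Position 0 '(': depth becomes 1
  Position 1 ')': depth becomes 0
  Position 2 '(': depth becomes 1
  Position 3 '(': depth becomes 2
  Position 4 ')': depth becomes 1
  Position 5 ')': depth becomes 0
  Position 6 '(': depth becomes 1
  Position 7 '(': depth becomes 2
  Position 8 ')': depth becomes 1
  Position 9 ')': depth becomes 0
  Position 10 '(': depth becomes 1
  Position 11 ')': depth becomes 0
  Position 12 '(': depth becomes 1
  Position 13 ')': depth becomes 0
Maximum depth reached: 2

2


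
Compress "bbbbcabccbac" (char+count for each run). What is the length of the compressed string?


Input: bbbbcabccbac
Runs:
  'b' x 4 => "b4"
  'c' x 1 => "c1"
  'a' x 1 => "a1"
  'b' x 1 => "b1"
  'c' x 2 => "c2"
  'b' x 1 => "b1"
  'a' x 1 => "a1"
  'c' x 1 => "c1"
Compressed: "b4c1a1b1c2b1a1c1"
Compressed length: 16

16


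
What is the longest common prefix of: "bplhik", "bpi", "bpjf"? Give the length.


Words: bplhik, bpi, bpjf
  Position 0: all 'b' => match
  Position 1: all 'p' => match
  Position 2: ('l', 'i', 'j') => mismatch, stop
LCP = "bp" (length 2)

2


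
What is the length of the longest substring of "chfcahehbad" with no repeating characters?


Input: "chfcahehbad"
Sliding window (track last position of each char):
  Position 0 ('c'): window [0,0] length 1 -- new best
  Position 1 ('h'): window [0,1] length 2 -- new best
  Position 2 ('f'): window [0,2] length 3 -- new best
  Position 3 ('c'): repeat (last at 0), move window start to 1
  Position 3 ('c'): window [1,3] length 3
  Position 4 ('a'): window [1,4] length 4 -- new best
  Position 5 ('h'): repeat (last at 1), move window start to 2
  Position 5 ('h'): window [2,5] length 4
  Position 6 ('e'): window [2,6] length 5 -- new best
  Position 7 ('h'): repeat (last at 5), move window start to 6
  Position 7 ('h'): window [6,7] length 2
  Position 8 ('b'): window [6,8] length 3
  Position 9 ('a'): window [6,9] length 4
  Position 10 ('d'): window [6,10] length 5
Longest substring with no repeats: "fcahe" with length 5

5


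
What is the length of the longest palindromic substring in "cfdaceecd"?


Input: "cfdaceecd"
Checking substrings for palindromes:
  [4:8] "ceec" (len 4) => palindrome
  [5:7] "ee" (len 2) => palindrome
Longest palindromic substring: "ceec" with length 4

4


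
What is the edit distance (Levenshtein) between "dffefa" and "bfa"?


Computing edit distance: "dffefa" -> "bfa"
DP table:
           b    f    a
      0    1    2    3
  d   1    1    2    3
  f   2    2    1    2
  f   3    3    2    2
  e   4    4    3    3
  f   5    5    4    4
  a   6    6    5    4
Edit distance = dp[6][3] = 4

4


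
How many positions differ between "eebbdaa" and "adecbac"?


Comparing "eebbdaa" and "adecbac" position by position:
  Position 0: 'e' vs 'a' => DIFFER
  Position 1: 'e' vs 'd' => DIFFER
  Position 2: 'b' vs 'e' => DIFFER
  Position 3: 'b' vs 'c' => DIFFER
  Position 4: 'd' vs 'b' => DIFFER
  Position 5: 'a' vs 'a' => same
  Position 6: 'a' vs 'c' => DIFFER
Positions that differ: 6

6


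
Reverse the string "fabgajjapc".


Input: fabgajjapc
Reading characters right to left:
  Position 9: 'c'
  Position 8: 'p'
  Position 7: 'a'
  Position 6: 'j'
  Position 5: 'j'
  Position 4: 'a'
  Position 3: 'g'
  Position 2: 'b'
  Position 1: 'a'
  Position 0: 'f'
Reversed: cpajjagbaf

cpajjagbaf


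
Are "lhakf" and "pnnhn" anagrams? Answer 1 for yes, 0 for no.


Strings: "lhakf", "pnnhn"
Sorted first:  afhkl
Sorted second: hnnnp
Differ at position 0: 'a' vs 'h' => not anagrams

0


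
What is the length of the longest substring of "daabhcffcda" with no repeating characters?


Input: "daabhcffcda"
Sliding window (track last position of each char):
  Position 0 ('d'): window [0,0] length 1 -- new best
  Position 1 ('a'): window [0,1] length 2 -- new best
  Position 2 ('a'): repeat (last at 1), move window start to 2
  Position 2 ('a'): window [2,2] length 1
  Position 3 ('b'): window [2,3] length 2
  Position 4 ('h'): window [2,4] length 3 -- new best
  Position 5 ('c'): window [2,5] length 4 -- new best
  Position 6 ('f'): window [2,6] length 5 -- new best
  Position 7 ('f'): repeat (last at 6), move window start to 7
  Position 7 ('f'): window [7,7] length 1
  Position 8 ('c'): window [7,8] length 2
  Position 9 ('d'): window [7,9] length 3
  Position 10 ('a'): window [7,10] length 4
Longest substring with no repeats: "abhcf" with length 5

5


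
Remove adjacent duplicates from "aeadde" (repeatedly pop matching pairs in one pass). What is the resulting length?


Input: aeadde
Stack-based adjacent duplicate removal:
  Read 'a': push. Stack: a
  Read 'e': push. Stack: ae
  Read 'a': push. Stack: aea
  Read 'd': push. Stack: aead
  Read 'd': matches stack top 'd' => pop. Stack: aea
  Read 'e': push. Stack: aeae
Final stack: "aeae" (length 4)

4


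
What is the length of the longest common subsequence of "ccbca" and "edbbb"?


LCS of "ccbca" and "edbbb"
DP table:
           e    d    b    b    b
      0    0    0    0    0    0
  c   0    0    0    0    0    0
  c   0    0    0    0    0    0
  b   0    0    0    1    1    1
  c   0    0    0    1    1    1
  a   0    0    0    1    1    1
LCS length = dp[5][5] = 1

1


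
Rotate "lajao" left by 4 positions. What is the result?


Input: "lajao", rotate left by 4
First 4 characters: "laja"
Remaining characters: "o"
Concatenate remaining + first: "o" + "laja" = "olaja"

olaja


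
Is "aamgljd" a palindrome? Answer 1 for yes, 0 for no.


Input: aamgljd
Reversed: djlgmaa
  Compare pos 0 ('a') with pos 6 ('d'): MISMATCH
  Compare pos 1 ('a') with pos 5 ('j'): MISMATCH
  Compare pos 2 ('m') with pos 4 ('l'): MISMATCH
Result: not a palindrome

0


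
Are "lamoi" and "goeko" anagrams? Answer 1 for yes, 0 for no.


Strings: "lamoi", "goeko"
Sorted first:  ailmo
Sorted second: egkoo
Differ at position 0: 'a' vs 'e' => not anagrams

0


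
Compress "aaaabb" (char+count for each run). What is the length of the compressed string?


Input: aaaabb
Runs:
  'a' x 4 => "a4"
  'b' x 2 => "b2"
Compressed: "a4b2"
Compressed length: 4

4


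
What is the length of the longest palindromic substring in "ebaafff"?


Input: "ebaafff"
Checking substrings for palindromes:
  [4:7] "fff" (len 3) => palindrome
  [2:4] "aa" (len 2) => palindrome
  [4:6] "ff" (len 2) => palindrome
  [5:7] "ff" (len 2) => palindrome
Longest palindromic substring: "fff" with length 3

3


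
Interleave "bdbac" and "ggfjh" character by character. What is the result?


Interleaving "bdbac" and "ggfjh":
  Position 0: 'b' from first, 'g' from second => "bg"
  Position 1: 'd' from first, 'g' from second => "dg"
  Position 2: 'b' from first, 'f' from second => "bf"
  Position 3: 'a' from first, 'j' from second => "aj"
  Position 4: 'c' from first, 'h' from second => "ch"
Result: bgdgbfajch

bgdgbfajch


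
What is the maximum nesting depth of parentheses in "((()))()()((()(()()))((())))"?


Input: "((()))()()((()(()()))((())))"
Tracking depth:
  Position 0 '(': depth becomes 1
  Position 1 '(': depth becomes 2
  Position 2 '(': depth becomes 3
  Position 3 ')': depth becomes 2
  Position 4 ')': depth becomes 1
  Position 5 ')': depth becomes 0
  Position 6 '(': depth becomes 1
  Position 7 ')': depth becomes 0
  Position 8 '(': depth becomes 1
  Position 9 ')': depth becomes 0
  Position 10 '(': depth becomes 1
  Position 11 '(': depth becomes 2
  Position 12 '(': depth becomes 3
  Position 13 ')': depth becomes 2
  Position 14 '(': depth becomes 3
  Position 15 '(': depth becomes 4
  Position 16 ')': depth becomes 3
  Position 17 '(': depth becomes 4
  Position 18 ')': depth becomes 3
  Position 19 ')': depth becomes 2
  Position 20 ')': depth becomes 1
  Position 21 '(': depth becomes 2
  Position 22 '(': depth becomes 3
  Position 23 '(': depth becomes 4
  Position 24 ')': depth becomes 3
  Position 25 ')': depth becomes 2
  Position 26 ')': depth becomes 1
  Position 27 ')': depth becomes 0
Maximum depth reached: 4

4


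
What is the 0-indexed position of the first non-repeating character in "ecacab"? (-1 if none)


Input: ecacab
Character frequencies:
  'a': 2
  'b': 1
  'c': 2
  'e': 1
Scanning left to right for freq == 1:
  Position 0 ('e'): unique! => answer = 0

0


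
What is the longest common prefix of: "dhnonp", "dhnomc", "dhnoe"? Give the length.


Words: dhnonp, dhnomc, dhnoe
  Position 0: all 'd' => match
  Position 1: all 'h' => match
  Position 2: all 'n' => match
  Position 3: all 'o' => match
  Position 4: ('n', 'm', 'e') => mismatch, stop
LCP = "dhno" (length 4)

4


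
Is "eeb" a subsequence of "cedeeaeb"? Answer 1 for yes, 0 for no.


Check if "eeb" is a subsequence of "cedeeaeb"
Greedy scan:
  Position 0 ('c'): no match needed
  Position 1 ('e'): matches sub[0] = 'e'
  Position 2 ('d'): no match needed
  Position 3 ('e'): matches sub[1] = 'e'
  Position 4 ('e'): no match needed
  Position 5 ('a'): no match needed
  Position 6 ('e'): no match needed
  Position 7 ('b'): matches sub[2] = 'b'
All 3 characters matched => is a subsequence

1


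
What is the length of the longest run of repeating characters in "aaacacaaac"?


Input: "aaacacaaac"
Scanning for longest run:
  Position 1 ('a'): continues run of 'a', length=2
  Position 2 ('a'): continues run of 'a', length=3
  Position 3 ('c'): new char, reset run to 1
  Position 4 ('a'): new char, reset run to 1
  Position 5 ('c'): new char, reset run to 1
  Position 6 ('a'): new char, reset run to 1
  Position 7 ('a'): continues run of 'a', length=2
  Position 8 ('a'): continues run of 'a', length=3
  Position 9 ('c'): new char, reset run to 1
Longest run: 'a' with length 3

3


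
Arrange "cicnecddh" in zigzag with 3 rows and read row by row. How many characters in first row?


Zigzag "cicnecddh" into 3 rows:
Placing characters:
  'c' => row 0
  'i' => row 1
  'c' => row 2
  'n' => row 1
  'e' => row 0
  'c' => row 1
  'd' => row 2
  'd' => row 1
  'h' => row 0
Rows:
  Row 0: "ceh"
  Row 1: "incd"
  Row 2: "cd"
First row length: 3

3


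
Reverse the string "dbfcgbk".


Input: dbfcgbk
Reading characters right to left:
  Position 6: 'k'
  Position 5: 'b'
  Position 4: 'g'
  Position 3: 'c'
  Position 2: 'f'
  Position 1: 'b'
  Position 0: 'd'
Reversed: kbgcfbd

kbgcfbd


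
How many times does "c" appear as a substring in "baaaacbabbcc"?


Searching for "c" in "baaaacbabbcc"
Scanning each position:
  Position 0: "b" => no
  Position 1: "a" => no
  Position 2: "a" => no
  Position 3: "a" => no
  Position 4: "a" => no
  Position 5: "c" => MATCH
  Position 6: "b" => no
  Position 7: "a" => no
  Position 8: "b" => no
  Position 9: "b" => no
  Position 10: "c" => MATCH
  Position 11: "c" => MATCH
Total occurrences: 3

3


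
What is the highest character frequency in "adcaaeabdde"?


Input: adcaaeabdde
Character counts:
  'a': 4
  'b': 1
  'c': 1
  'd': 3
  'e': 2
Maximum frequency: 4

4


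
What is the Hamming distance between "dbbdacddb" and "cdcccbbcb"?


Comparing "dbbdacddb" and "cdcccbbcb" position by position:
  Position 0: 'd' vs 'c' => differ
  Position 1: 'b' vs 'd' => differ
  Position 2: 'b' vs 'c' => differ
  Position 3: 'd' vs 'c' => differ
  Position 4: 'a' vs 'c' => differ
  Position 5: 'c' vs 'b' => differ
  Position 6: 'd' vs 'b' => differ
  Position 7: 'd' vs 'c' => differ
  Position 8: 'b' vs 'b' => same
Total differences (Hamming distance): 8

8


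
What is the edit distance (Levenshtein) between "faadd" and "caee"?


Computing edit distance: "faadd" -> "caee"
DP table:
           c    a    e    e
      0    1    2    3    4
  f   1    1    2    3    4
  a   2    2    1    2    3
  a   3    3    2    2    3
  d   4    4    3    3    3
  d   5    5    4    4    4
Edit distance = dp[5][4] = 4

4


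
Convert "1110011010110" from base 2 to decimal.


Input: "1110011010110" in base 2
Positional expansion:
  Digit '1' (value 1) x 2^12 = 4096
  Digit '1' (value 1) x 2^11 = 2048
  Digit '1' (value 1) x 2^10 = 1024
  Digit '0' (value 0) x 2^9 = 0
  Digit '0' (value 0) x 2^8 = 0
  Digit '1' (value 1) x 2^7 = 128
  Digit '1' (value 1) x 2^6 = 64
  Digit '0' (value 0) x 2^5 = 0
  Digit '1' (value 1) x 2^4 = 16
  Digit '0' (value 0) x 2^3 = 0
  Digit '1' (value 1) x 2^2 = 4
  Digit '1' (value 1) x 2^1 = 2
  Digit '0' (value 0) x 2^0 = 0
Sum = 7382

7382


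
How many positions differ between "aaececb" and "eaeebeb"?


Comparing "aaececb" and "eaeebeb" position by position:
  Position 0: 'a' vs 'e' => DIFFER
  Position 1: 'a' vs 'a' => same
  Position 2: 'e' vs 'e' => same
  Position 3: 'c' vs 'e' => DIFFER
  Position 4: 'e' vs 'b' => DIFFER
  Position 5: 'c' vs 'e' => DIFFER
  Position 6: 'b' vs 'b' => same
Positions that differ: 4

4


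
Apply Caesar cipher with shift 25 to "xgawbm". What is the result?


Caesar cipher: shift "xgawbm" by 25
  'x' (pos 23) + 25 = pos 22 = 'w'
  'g' (pos 6) + 25 = pos 5 = 'f'
  'a' (pos 0) + 25 = pos 25 = 'z'
  'w' (pos 22) + 25 = pos 21 = 'v'
  'b' (pos 1) + 25 = pos 0 = 'a'
  'm' (pos 12) + 25 = pos 11 = 'l'
Result: wfzval

wfzval


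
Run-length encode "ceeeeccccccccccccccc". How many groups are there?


Input: ceeeeccccccccccccccc
Scanning for consecutive runs:
  Group 1: 'c' x 1 (positions 0-0)
  Group 2: 'e' x 4 (positions 1-4)
  Group 3: 'c' x 15 (positions 5-19)
Total groups: 3

3


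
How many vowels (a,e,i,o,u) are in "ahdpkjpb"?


Input: ahdpkjpb
Checking each character:
  'a' at position 0: vowel (running total: 1)
  'h' at position 1: consonant
  'd' at position 2: consonant
  'p' at position 3: consonant
  'k' at position 4: consonant
  'j' at position 5: consonant
  'p' at position 6: consonant
  'b' at position 7: consonant
Total vowels: 1

1


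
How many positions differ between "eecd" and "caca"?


Comparing "eecd" and "caca" position by position:
  Position 0: 'e' vs 'c' => DIFFER
  Position 1: 'e' vs 'a' => DIFFER
  Position 2: 'c' vs 'c' => same
  Position 3: 'd' vs 'a' => DIFFER
Positions that differ: 3

3


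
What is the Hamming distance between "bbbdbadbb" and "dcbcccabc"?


Comparing "bbbdbadbb" and "dcbcccabc" position by position:
  Position 0: 'b' vs 'd' => differ
  Position 1: 'b' vs 'c' => differ
  Position 2: 'b' vs 'b' => same
  Position 3: 'd' vs 'c' => differ
  Position 4: 'b' vs 'c' => differ
  Position 5: 'a' vs 'c' => differ
  Position 6: 'd' vs 'a' => differ
  Position 7: 'b' vs 'b' => same
  Position 8: 'b' vs 'c' => differ
Total differences (Hamming distance): 7

7


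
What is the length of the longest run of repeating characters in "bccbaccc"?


Input: "bccbaccc"
Scanning for longest run:
  Position 1 ('c'): new char, reset run to 1
  Position 2 ('c'): continues run of 'c', length=2
  Position 3 ('b'): new char, reset run to 1
  Position 4 ('a'): new char, reset run to 1
  Position 5 ('c'): new char, reset run to 1
  Position 6 ('c'): continues run of 'c', length=2
  Position 7 ('c'): continues run of 'c', length=3
Longest run: 'c' with length 3

3


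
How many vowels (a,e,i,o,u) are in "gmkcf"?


Input: gmkcf
Checking each character:
  'g' at position 0: consonant
  'm' at position 1: consonant
  'k' at position 2: consonant
  'c' at position 3: consonant
  'f' at position 4: consonant
Total vowels: 0

0


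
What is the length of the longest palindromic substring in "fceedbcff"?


Input: "fceedbcff"
Checking substrings for palindromes:
  [2:4] "ee" (len 2) => palindrome
  [7:9] "ff" (len 2) => palindrome
Longest palindromic substring: "ee" with length 2

2


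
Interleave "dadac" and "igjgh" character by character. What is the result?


Interleaving "dadac" and "igjgh":
  Position 0: 'd' from first, 'i' from second => "di"
  Position 1: 'a' from first, 'g' from second => "ag"
  Position 2: 'd' from first, 'j' from second => "dj"
  Position 3: 'a' from first, 'g' from second => "ag"
  Position 4: 'c' from first, 'h' from second => "ch"
Result: diagdjagch

diagdjagch


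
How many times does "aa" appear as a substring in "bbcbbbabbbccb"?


Searching for "aa" in "bbcbbbabbbccb"
Scanning each position:
  Position 0: "bb" => no
  Position 1: "bc" => no
  Position 2: "cb" => no
  Position 3: "bb" => no
  Position 4: "bb" => no
  Position 5: "ba" => no
  Position 6: "ab" => no
  Position 7: "bb" => no
  Position 8: "bb" => no
  Position 9: "bc" => no
  Position 10: "cc" => no
  Position 11: "cb" => no
Total occurrences: 0

0


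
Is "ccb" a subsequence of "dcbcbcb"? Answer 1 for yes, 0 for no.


Check if "ccb" is a subsequence of "dcbcbcb"
Greedy scan:
  Position 0 ('d'): no match needed
  Position 1 ('c'): matches sub[0] = 'c'
  Position 2 ('b'): no match needed
  Position 3 ('c'): matches sub[1] = 'c'
  Position 4 ('b'): matches sub[2] = 'b'
  Position 5 ('c'): no match needed
  Position 6 ('b'): no match needed
All 3 characters matched => is a subsequence

1


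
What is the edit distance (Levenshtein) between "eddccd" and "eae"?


Computing edit distance: "eddccd" -> "eae"
DP table:
           e    a    e
      0    1    2    3
  e   1    0    1    2
  d   2    1    1    2
  d   3    2    2    2
  c   4    3    3    3
  c   5    4    4    4
  d   6    5    5    5
Edit distance = dp[6][3] = 5

5


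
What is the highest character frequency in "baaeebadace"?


Input: baaeebadace
Character counts:
  'a': 4
  'b': 2
  'c': 1
  'd': 1
  'e': 3
Maximum frequency: 4

4


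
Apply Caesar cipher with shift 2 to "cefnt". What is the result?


Caesar cipher: shift "cefnt" by 2
  'c' (pos 2) + 2 = pos 4 = 'e'
  'e' (pos 4) + 2 = pos 6 = 'g'
  'f' (pos 5) + 2 = pos 7 = 'h'
  'n' (pos 13) + 2 = pos 15 = 'p'
  't' (pos 19) + 2 = pos 21 = 'v'
Result: eghpv

eghpv


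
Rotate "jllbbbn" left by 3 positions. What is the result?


Input: "jllbbbn", rotate left by 3
First 3 characters: "jll"
Remaining characters: "bbbn"
Concatenate remaining + first: "bbbn" + "jll" = "bbbnjll"

bbbnjll


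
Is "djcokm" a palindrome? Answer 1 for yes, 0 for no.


Input: djcokm
Reversed: mkocjd
  Compare pos 0 ('d') with pos 5 ('m'): MISMATCH
  Compare pos 1 ('j') with pos 4 ('k'): MISMATCH
  Compare pos 2 ('c') with pos 3 ('o'): MISMATCH
Result: not a palindrome

0


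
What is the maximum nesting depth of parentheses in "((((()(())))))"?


Input: "((((()(())))))"
Tracking depth:
  Position 0 '(': depth becomes 1
  Position 1 '(': depth becomes 2
  Position 2 '(': depth becomes 3
  Position 3 '(': depth becomes 4
  Position 4 '(': depth becomes 5
  Position 5 ')': depth becomes 4
  Position 6 '(': depth becomes 5
  Position 7 '(': depth becomes 6
  Position 8 ')': depth becomes 5
  Position 9 ')': depth becomes 4
  Position 10 ')': depth becomes 3
  Position 11 ')': depth becomes 2
  Position 12 ')': depth becomes 1
  Position 13 ')': depth becomes 0
Maximum depth reached: 6

6


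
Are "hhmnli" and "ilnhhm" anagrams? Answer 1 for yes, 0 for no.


Strings: "hhmnli", "ilnhhm"
Sorted first:  hhilmn
Sorted second: hhilmn
Sorted forms match => anagrams

1


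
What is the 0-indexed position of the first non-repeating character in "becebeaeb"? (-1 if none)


Input: becebeaeb
Character frequencies:
  'a': 1
  'b': 3
  'c': 1
  'e': 4
Scanning left to right for freq == 1:
  Position 0 ('b'): freq=3, skip
  Position 1 ('e'): freq=4, skip
  Position 2 ('c'): unique! => answer = 2

2


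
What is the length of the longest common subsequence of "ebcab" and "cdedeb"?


LCS of "ebcab" and "cdedeb"
DP table:
           c    d    e    d    e    b
      0    0    0    0    0    0    0
  e   0    0    0    1    1    1    1
  b   0    0    0    1    1    1    2
  c   0    1    1    1    1    1    2
  a   0    1    1    1    1    1    2
  b   0    1    1    1    1    1    2
LCS length = dp[5][6] = 2

2


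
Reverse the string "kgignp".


Input: kgignp
Reading characters right to left:
  Position 5: 'p'
  Position 4: 'n'
  Position 3: 'g'
  Position 2: 'i'
  Position 1: 'g'
  Position 0: 'k'
Reversed: pngigk

pngigk


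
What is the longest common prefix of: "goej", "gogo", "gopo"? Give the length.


Words: goej, gogo, gopo
  Position 0: all 'g' => match
  Position 1: all 'o' => match
  Position 2: ('e', 'g', 'p') => mismatch, stop
LCP = "go" (length 2)

2


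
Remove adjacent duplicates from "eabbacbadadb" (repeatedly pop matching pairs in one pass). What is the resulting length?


Input: eabbacbadadb
Stack-based adjacent duplicate removal:
  Read 'e': push. Stack: e
  Read 'a': push. Stack: ea
  Read 'b': push. Stack: eab
  Read 'b': matches stack top 'b' => pop. Stack: ea
  Read 'a': matches stack top 'a' => pop. Stack: e
  Read 'c': push. Stack: ec
  Read 'b': push. Stack: ecb
  Read 'a': push. Stack: ecba
  Read 'd': push. Stack: ecbad
  Read 'a': push. Stack: ecbada
  Read 'd': push. Stack: ecbadad
  Read 'b': push. Stack: ecbadadb
Final stack: "ecbadadb" (length 8)

8


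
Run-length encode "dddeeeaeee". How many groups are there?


Input: dddeeeaeee
Scanning for consecutive runs:
  Group 1: 'd' x 3 (positions 0-2)
  Group 2: 'e' x 3 (positions 3-5)
  Group 3: 'a' x 1 (positions 6-6)
  Group 4: 'e' x 3 (positions 7-9)
Total groups: 4

4


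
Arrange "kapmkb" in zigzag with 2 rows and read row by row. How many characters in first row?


Zigzag "kapmkb" into 2 rows:
Placing characters:
  'k' => row 0
  'a' => row 1
  'p' => row 0
  'm' => row 1
  'k' => row 0
  'b' => row 1
Rows:
  Row 0: "kpk"
  Row 1: "amb"
First row length: 3

3


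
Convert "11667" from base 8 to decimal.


Input: "11667" in base 8
Positional expansion:
  Digit '1' (value 1) x 8^4 = 4096
  Digit '1' (value 1) x 8^3 = 512
  Digit '6' (value 6) x 8^2 = 384
  Digit '6' (value 6) x 8^1 = 48
  Digit '7' (value 7) x 8^0 = 7
Sum = 5047

5047


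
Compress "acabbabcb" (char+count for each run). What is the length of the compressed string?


Input: acabbabcb
Runs:
  'a' x 1 => "a1"
  'c' x 1 => "c1"
  'a' x 1 => "a1"
  'b' x 2 => "b2"
  'a' x 1 => "a1"
  'b' x 1 => "b1"
  'c' x 1 => "c1"
  'b' x 1 => "b1"
Compressed: "a1c1a1b2a1b1c1b1"
Compressed length: 16

16


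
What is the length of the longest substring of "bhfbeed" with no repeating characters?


Input: "bhfbeed"
Sliding window (track last position of each char):
  Position 0 ('b'): window [0,0] length 1 -- new best
  Position 1 ('h'): window [0,1] length 2 -- new best
  Position 2 ('f'): window [0,2] length 3 -- new best
  Position 3 ('b'): repeat (last at 0), move window start to 1
  Position 3 ('b'): window [1,3] length 3
  Position 4 ('e'): window [1,4] length 4 -- new best
  Position 5 ('e'): repeat (last at 4), move window start to 5
  Position 5 ('e'): window [5,5] length 1
  Position 6 ('d'): window [5,6] length 2
Longest substring with no repeats: "hfbe" with length 4

4


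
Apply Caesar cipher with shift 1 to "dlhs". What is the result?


Caesar cipher: shift "dlhs" by 1
  'd' (pos 3) + 1 = pos 4 = 'e'
  'l' (pos 11) + 1 = pos 12 = 'm'
  'h' (pos 7) + 1 = pos 8 = 'i'
  's' (pos 18) + 1 = pos 19 = 't'
Result: emit

emit


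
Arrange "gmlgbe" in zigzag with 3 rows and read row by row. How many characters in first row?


Zigzag "gmlgbe" into 3 rows:
Placing characters:
  'g' => row 0
  'm' => row 1
  'l' => row 2
  'g' => row 1
  'b' => row 0
  'e' => row 1
Rows:
  Row 0: "gb"
  Row 1: "mge"
  Row 2: "l"
First row length: 2

2


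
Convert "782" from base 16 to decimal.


Input: "782" in base 16
Positional expansion:
  Digit '7' (value 7) x 16^2 = 1792
  Digit '8' (value 8) x 16^1 = 128
  Digit '2' (value 2) x 16^0 = 2
Sum = 1922

1922


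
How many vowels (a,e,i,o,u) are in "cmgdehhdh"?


Input: cmgdehhdh
Checking each character:
  'c' at position 0: consonant
  'm' at position 1: consonant
  'g' at position 2: consonant
  'd' at position 3: consonant
  'e' at position 4: vowel (running total: 1)
  'h' at position 5: consonant
  'h' at position 6: consonant
  'd' at position 7: consonant
  'h' at position 8: consonant
Total vowels: 1

1


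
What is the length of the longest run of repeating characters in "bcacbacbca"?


Input: "bcacbacbca"
Scanning for longest run:
  Position 1 ('c'): new char, reset run to 1
  Position 2 ('a'): new char, reset run to 1
  Position 3 ('c'): new char, reset run to 1
  Position 4 ('b'): new char, reset run to 1
  Position 5 ('a'): new char, reset run to 1
  Position 6 ('c'): new char, reset run to 1
  Position 7 ('b'): new char, reset run to 1
  Position 8 ('c'): new char, reset run to 1
  Position 9 ('a'): new char, reset run to 1
Longest run: 'b' with length 1

1


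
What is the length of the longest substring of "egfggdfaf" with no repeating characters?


Input: "egfggdfaf"
Sliding window (track last position of each char):
  Position 0 ('e'): window [0,0] length 1 -- new best
  Position 1 ('g'): window [0,1] length 2 -- new best
  Position 2 ('f'): window [0,2] length 3 -- new best
  Position 3 ('g'): repeat (last at 1), move window start to 2
  Position 3 ('g'): window [2,3] length 2
  Position 4 ('g'): repeat (last at 3), move window start to 4
  Position 4 ('g'): window [4,4] length 1
  Position 5 ('d'): window [4,5] length 2
  Position 6 ('f'): window [4,6] length 3
  Position 7 ('a'): window [4,7] length 4 -- new best
  Position 8 ('f'): repeat (last at 6), move window start to 7
  Position 8 ('f'): window [7,8] length 2
Longest substring with no repeats: "gdfa" with length 4

4


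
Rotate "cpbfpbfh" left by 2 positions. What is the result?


Input: "cpbfpbfh", rotate left by 2
First 2 characters: "cp"
Remaining characters: "bfpbfh"
Concatenate remaining + first: "bfpbfh" + "cp" = "bfpbfhcp"

bfpbfhcp


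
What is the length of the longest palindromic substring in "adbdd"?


Input: "adbdd"
Checking substrings for palindromes:
  [1:4] "dbd" (len 3) => palindrome
  [3:5] "dd" (len 2) => palindrome
Longest palindromic substring: "dbd" with length 3

3


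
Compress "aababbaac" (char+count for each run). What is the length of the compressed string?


Input: aababbaac
Runs:
  'a' x 2 => "a2"
  'b' x 1 => "b1"
  'a' x 1 => "a1"
  'b' x 2 => "b2"
  'a' x 2 => "a2"
  'c' x 1 => "c1"
Compressed: "a2b1a1b2a2c1"
Compressed length: 12

12


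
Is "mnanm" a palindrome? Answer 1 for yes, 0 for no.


Input: mnanm
Reversed: mnanm
  Compare pos 0 ('m') with pos 4 ('m'): match
  Compare pos 1 ('n') with pos 3 ('n'): match
Result: palindrome

1


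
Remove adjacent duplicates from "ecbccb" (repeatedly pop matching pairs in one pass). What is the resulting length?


Input: ecbccb
Stack-based adjacent duplicate removal:
  Read 'e': push. Stack: e
  Read 'c': push. Stack: ec
  Read 'b': push. Stack: ecb
  Read 'c': push. Stack: ecbc
  Read 'c': matches stack top 'c' => pop. Stack: ecb
  Read 'b': matches stack top 'b' => pop. Stack: ec
Final stack: "ec" (length 2)

2


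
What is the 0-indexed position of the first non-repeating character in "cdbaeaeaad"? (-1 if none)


Input: cdbaeaeaad
Character frequencies:
  'a': 4
  'b': 1
  'c': 1
  'd': 2
  'e': 2
Scanning left to right for freq == 1:
  Position 0 ('c'): unique! => answer = 0

0


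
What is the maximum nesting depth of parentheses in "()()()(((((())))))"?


Input: "()()()(((((())))))"
Tracking depth:
  Position 0 '(': depth becomes 1
  Position 1 ')': depth becomes 0
  Position 2 '(': depth becomes 1
  Position 3 ')': depth becomes 0
  Position 4 '(': depth becomes 1
  Position 5 ')': depth becomes 0
  Position 6 '(': depth becomes 1
  Position 7 '(': depth becomes 2
  Position 8 '(': depth becomes 3
  Position 9 '(': depth becomes 4
  Position 10 '(': depth becomes 5
  Position 11 '(': depth becomes 6
  Position 12 ')': depth becomes 5
  Position 13 ')': depth becomes 4
  Position 14 ')': depth becomes 3
  Position 15 ')': depth becomes 2
  Position 16 ')': depth becomes 1
  Position 17 ')': depth becomes 0
Maximum depth reached: 6

6


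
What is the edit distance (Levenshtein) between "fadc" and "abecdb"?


Computing edit distance: "fadc" -> "abecdb"
DP table:
           a    b    e    c    d    b
      0    1    2    3    4    5    6
  f   1    1    2    3    4    5    6
  a   2    1    2    3    4    5    6
  d   3    2    2    3    4    4    5
  c   4    3    3    3    3    4    5
Edit distance = dp[4][6] = 5

5


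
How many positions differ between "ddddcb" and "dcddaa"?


Comparing "ddddcb" and "dcddaa" position by position:
  Position 0: 'd' vs 'd' => same
  Position 1: 'd' vs 'c' => DIFFER
  Position 2: 'd' vs 'd' => same
  Position 3: 'd' vs 'd' => same
  Position 4: 'c' vs 'a' => DIFFER
  Position 5: 'b' vs 'a' => DIFFER
Positions that differ: 3

3


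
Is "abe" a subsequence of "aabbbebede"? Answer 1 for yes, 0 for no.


Check if "abe" is a subsequence of "aabbbebede"
Greedy scan:
  Position 0 ('a'): matches sub[0] = 'a'
  Position 1 ('a'): no match needed
  Position 2 ('b'): matches sub[1] = 'b'
  Position 3 ('b'): no match needed
  Position 4 ('b'): no match needed
  Position 5 ('e'): matches sub[2] = 'e'
  Position 6 ('b'): no match needed
  Position 7 ('e'): no match needed
  Position 8 ('d'): no match needed
  Position 9 ('e'): no match needed
All 3 characters matched => is a subsequence

1


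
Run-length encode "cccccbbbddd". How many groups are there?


Input: cccccbbbddd
Scanning for consecutive runs:
  Group 1: 'c' x 5 (positions 0-4)
  Group 2: 'b' x 3 (positions 5-7)
  Group 3: 'd' x 3 (positions 8-10)
Total groups: 3

3


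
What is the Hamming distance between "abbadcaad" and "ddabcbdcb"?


Comparing "abbadcaad" and "ddabcbdcb" position by position:
  Position 0: 'a' vs 'd' => differ
  Position 1: 'b' vs 'd' => differ
  Position 2: 'b' vs 'a' => differ
  Position 3: 'a' vs 'b' => differ
  Position 4: 'd' vs 'c' => differ
  Position 5: 'c' vs 'b' => differ
  Position 6: 'a' vs 'd' => differ
  Position 7: 'a' vs 'c' => differ
  Position 8: 'd' vs 'b' => differ
Total differences (Hamming distance): 9

9


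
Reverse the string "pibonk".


Input: pibonk
Reading characters right to left:
  Position 5: 'k'
  Position 4: 'n'
  Position 3: 'o'
  Position 2: 'b'
  Position 1: 'i'
  Position 0: 'p'
Reversed: knobip

knobip


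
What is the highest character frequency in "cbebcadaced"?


Input: cbebcadaced
Character counts:
  'a': 2
  'b': 2
  'c': 3
  'd': 2
  'e': 2
Maximum frequency: 3

3


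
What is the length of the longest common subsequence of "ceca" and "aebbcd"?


LCS of "ceca" and "aebbcd"
DP table:
           a    e    b    b    c    d
      0    0    0    0    0    0    0
  c   0    0    0    0    0    1    1
  e   0    0    1    1    1    1    1
  c   0    0    1    1    1    2    2
  a   0    1    1    1    1    2    2
LCS length = dp[4][6] = 2

2


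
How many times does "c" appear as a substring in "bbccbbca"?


Searching for "c" in "bbccbbca"
Scanning each position:
  Position 0: "b" => no
  Position 1: "b" => no
  Position 2: "c" => MATCH
  Position 3: "c" => MATCH
  Position 4: "b" => no
  Position 5: "b" => no
  Position 6: "c" => MATCH
  Position 7: "a" => no
Total occurrences: 3

3


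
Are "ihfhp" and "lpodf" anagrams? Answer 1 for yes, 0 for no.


Strings: "ihfhp", "lpodf"
Sorted first:  fhhip
Sorted second: dflop
Differ at position 0: 'f' vs 'd' => not anagrams

0


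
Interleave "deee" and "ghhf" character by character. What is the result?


Interleaving "deee" and "ghhf":
  Position 0: 'd' from first, 'g' from second => "dg"
  Position 1: 'e' from first, 'h' from second => "eh"
  Position 2: 'e' from first, 'h' from second => "eh"
  Position 3: 'e' from first, 'f' from second => "ef"
Result: dgehehef

dgehehef


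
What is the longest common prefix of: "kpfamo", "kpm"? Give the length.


Words: kpfamo, kpm
  Position 0: all 'k' => match
  Position 1: all 'p' => match
  Position 2: ('f', 'm') => mismatch, stop
LCP = "kp" (length 2)

2


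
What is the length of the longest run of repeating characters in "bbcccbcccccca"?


Input: "bbcccbcccccca"
Scanning for longest run:
  Position 1 ('b'): continues run of 'b', length=2
  Position 2 ('c'): new char, reset run to 1
  Position 3 ('c'): continues run of 'c', length=2
  Position 4 ('c'): continues run of 'c', length=3
  Position 5 ('b'): new char, reset run to 1
  Position 6 ('c'): new char, reset run to 1
  Position 7 ('c'): continues run of 'c', length=2
  Position 8 ('c'): continues run of 'c', length=3
  Position 9 ('c'): continues run of 'c', length=4
  Position 10 ('c'): continues run of 'c', length=5
  Position 11 ('c'): continues run of 'c', length=6
  Position 12 ('a'): new char, reset run to 1
Longest run: 'c' with length 6

6


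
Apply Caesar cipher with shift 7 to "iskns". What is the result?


Caesar cipher: shift "iskns" by 7
  'i' (pos 8) + 7 = pos 15 = 'p'
  's' (pos 18) + 7 = pos 25 = 'z'
  'k' (pos 10) + 7 = pos 17 = 'r'
  'n' (pos 13) + 7 = pos 20 = 'u'
  's' (pos 18) + 7 = pos 25 = 'z'
Result: pzruz

pzruz


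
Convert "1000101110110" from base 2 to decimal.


Input: "1000101110110" in base 2
Positional expansion:
  Digit '1' (value 1) x 2^12 = 4096
  Digit '0' (value 0) x 2^11 = 0
  Digit '0' (value 0) x 2^10 = 0
  Digit '0' (value 0) x 2^9 = 0
  Digit '1' (value 1) x 2^8 = 256
  Digit '0' (value 0) x 2^7 = 0
  Digit '1' (value 1) x 2^6 = 64
  Digit '1' (value 1) x 2^5 = 32
  Digit '1' (value 1) x 2^4 = 16
  Digit '0' (value 0) x 2^3 = 0
  Digit '1' (value 1) x 2^2 = 4
  Digit '1' (value 1) x 2^1 = 2
  Digit '0' (value 0) x 2^0 = 0
Sum = 4470

4470


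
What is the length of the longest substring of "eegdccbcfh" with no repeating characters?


Input: "eegdccbcfh"
Sliding window (track last position of each char):
  Position 0 ('e'): window [0,0] length 1 -- new best
  Position 1 ('e'): repeat (last at 0), move window start to 1
  Position 1 ('e'): window [1,1] length 1
  Position 2 ('g'): window [1,2] length 2 -- new best
  Position 3 ('d'): window [1,3] length 3 -- new best
  Position 4 ('c'): window [1,4] length 4 -- new best
  Position 5 ('c'): repeat (last at 4), move window start to 5
  Position 5 ('c'): window [5,5] length 1
  Position 6 ('b'): window [5,6] length 2
  Position 7 ('c'): repeat (last at 5), move window start to 6
  Position 7 ('c'): window [6,7] length 2
  Position 8 ('f'): window [6,8] length 3
  Position 9 ('h'): window [6,9] length 4
Longest substring with no repeats: "egdc" with length 4

4
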